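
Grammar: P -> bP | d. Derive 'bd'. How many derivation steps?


Derivation: P => bP => bd
Steps: 2


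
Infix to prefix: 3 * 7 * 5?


left-to-right (same/higher precedence on left): tree is (* (* 3 7) 5)
Prefix: * * 3 7 5


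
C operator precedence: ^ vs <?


'<' is relational (level 7); '^' is bitwise XOR (level 4)
Higher level binds tighter
'<' has higher precedence than '^'


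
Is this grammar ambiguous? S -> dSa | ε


balanced d^n…a^n: each string has a unique parse
Unambiguous


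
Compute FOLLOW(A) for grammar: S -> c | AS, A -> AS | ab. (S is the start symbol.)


$ ∈ FOLLOW(S). For each A -> αBβ: add FIRST(β)\{ε} to FOLLOW(B); if β nullable, add FOLLOW(A).
FOLLOW(A) = {a, c}


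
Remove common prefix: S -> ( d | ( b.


Common prefix: '('
Factored: S -> ( S', S' -> d | b


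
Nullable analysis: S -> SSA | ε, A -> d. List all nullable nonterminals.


A nonterminal is nullable iff some alternative derives ε (directly, or every symbol in it is nullable)
Nullable: {S}


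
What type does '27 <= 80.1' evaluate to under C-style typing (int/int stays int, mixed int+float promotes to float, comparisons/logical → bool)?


Operand types: int <= float
Rule: comparison yields bool
Result type: bool


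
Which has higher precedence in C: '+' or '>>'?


'+' is additive (level 9); '>>' is shift (level 8)
Higher level binds tighter
'+' has higher precedence than '>>'


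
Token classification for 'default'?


Pattern: reserved word
Type: KEYWORD


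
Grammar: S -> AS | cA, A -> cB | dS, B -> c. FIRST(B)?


Per alternative of B: FIRST(c) = {c}
FIRST(B) = {c}


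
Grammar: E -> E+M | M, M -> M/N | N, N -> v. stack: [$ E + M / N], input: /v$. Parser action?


handle 'M/N' on top
Action: reduce (M -> M/N)


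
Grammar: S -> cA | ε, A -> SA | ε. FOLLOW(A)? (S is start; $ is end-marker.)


$ ∈ FOLLOW(S). For each A -> αBβ: add FIRST(β)\{ε} to FOLLOW(B); if β nullable, add FOLLOW(A).
FOLLOW(A) = {$, c}


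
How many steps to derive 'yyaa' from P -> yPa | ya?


Derivation: P => yPa => yyaa
Steps: 2


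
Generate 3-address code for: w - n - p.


Break into single-operator statements:
t1 = w - n
t2 = t1 - p


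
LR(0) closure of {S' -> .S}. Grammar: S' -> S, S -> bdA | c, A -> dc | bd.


Start: S' -> .S
For each item with dot before a nonterminal B, add B -> .γ for every B-production
Closure: [S' -> .S, S -> .bdA, S -> .c]


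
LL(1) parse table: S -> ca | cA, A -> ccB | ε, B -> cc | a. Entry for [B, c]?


For [B, c]: 'c' ∈ FIRST(cc)
Entry: B -> cc


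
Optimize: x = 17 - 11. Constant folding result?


17 - 11 = 6 at compile time
Optimized: x = 6


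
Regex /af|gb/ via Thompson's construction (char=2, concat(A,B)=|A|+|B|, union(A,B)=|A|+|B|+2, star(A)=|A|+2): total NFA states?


Syntax tree has 4 char leaf(s), 1 union(s), 0 star(s)
chars contribute 4×2 = 8; each union adds +2; each star adds +2
Total: 8 + 2 + 0 = 10 states


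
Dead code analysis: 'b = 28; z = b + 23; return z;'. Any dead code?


b is read by z's definition; z is returned
No dead code


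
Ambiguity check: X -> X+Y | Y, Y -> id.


precedence layered via separate nonterminal Y: deterministic
Unambiguous


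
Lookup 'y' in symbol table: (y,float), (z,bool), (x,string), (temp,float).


Lookup 'y' → type float


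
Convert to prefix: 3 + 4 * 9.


'*' binds tighter: tree is (+ 3 (* 4 9))
Prefix: + 3 * 4 9


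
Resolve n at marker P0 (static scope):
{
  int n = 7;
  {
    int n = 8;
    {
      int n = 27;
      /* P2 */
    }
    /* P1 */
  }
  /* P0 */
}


n declared in the same block as P0
n = 7


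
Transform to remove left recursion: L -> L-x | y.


Left-recursive alternatives: L-x; non-recursive: y
Introduce L': L -> yL', L' -> -xL' | ε


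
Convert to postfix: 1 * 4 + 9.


Left to right (same or higher precedence on left)
Postfix: 1 4 * 9 +


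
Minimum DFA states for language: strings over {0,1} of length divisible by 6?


Track length mod 6: states 0..5, accept at 0
Minimal DFA: 6 states


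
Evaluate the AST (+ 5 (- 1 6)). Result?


Evaluate inner: (- 1 6) = -5
Evaluate root: (+ 5 -5) = 0
Result: 0


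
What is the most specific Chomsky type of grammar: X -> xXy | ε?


Single nonterminal LHS, but x^n y^n is not regular
Classification: Type 2 (Context-Free)


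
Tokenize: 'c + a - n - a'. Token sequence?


Scan left to right, longest-match per lexeme
Tokens: ID(c), OP(+), ID(a), OP(-), ID(n), OP(-), ID(a)


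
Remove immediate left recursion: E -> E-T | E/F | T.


Left-recursive alternatives: E-T, E/F; non-recursive: T
Introduce E': E -> TE', E' -> -TE' | /FE' | ε


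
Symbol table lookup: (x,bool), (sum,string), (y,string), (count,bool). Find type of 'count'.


Lookup 'count' → type bool


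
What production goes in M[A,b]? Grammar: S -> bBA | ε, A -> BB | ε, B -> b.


For [A, b]: 'b' ∈ FIRST(BB)
Entry: A -> BB


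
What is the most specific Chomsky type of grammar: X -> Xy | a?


Left-linear: every RHS is a terminal or one nonterminal followed by a terminal
Classification: Type 3 (Regular)


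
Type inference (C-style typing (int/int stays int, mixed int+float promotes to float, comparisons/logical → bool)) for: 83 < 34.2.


Operand types: int < float
Rule: comparison yields bool
Result type: bool


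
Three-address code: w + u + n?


Break into single-operator statements:
t1 = w + u
t2 = t1 + n


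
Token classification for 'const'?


Pattern: reserved word
Type: KEYWORD


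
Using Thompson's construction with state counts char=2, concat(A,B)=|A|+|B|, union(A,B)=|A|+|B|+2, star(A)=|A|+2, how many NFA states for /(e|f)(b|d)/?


Syntax tree has 4 char leaf(s), 2 union(s), 0 star(s)
chars contribute 4×2 = 8; each union adds +2; each star adds +2
Total: 8 + 4 + 0 = 12 states


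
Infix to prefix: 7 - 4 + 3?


left-to-right (same/higher precedence on left): tree is (+ (- 7 4) 3)
Prefix: + - 7 4 3


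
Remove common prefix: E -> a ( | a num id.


Common prefix: 'a'
Factored: E -> a E', E' -> ( | num id


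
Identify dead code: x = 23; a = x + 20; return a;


x is read by a's definition; a is returned
No dead code


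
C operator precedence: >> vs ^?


'>>' is shift (level 8); '^' is bitwise XOR (level 4)
Higher level binds tighter
'>>' has higher precedence than '^'


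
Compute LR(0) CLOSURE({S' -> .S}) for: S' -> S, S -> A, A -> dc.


Start: S' -> .S
For each item with dot before a nonterminal B, add B -> .γ for every B-production
Closure: [S' -> .S, S -> .A, A -> .dc]


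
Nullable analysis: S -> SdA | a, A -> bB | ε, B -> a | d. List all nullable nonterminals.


A nonterminal is nullable iff some alternative derives ε (directly, or every symbol in it is nullable)
Nullable: {A}


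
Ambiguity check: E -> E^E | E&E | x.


'x^x&x' has two parse trees (no precedence encoded between ^ and &)
Ambiguous


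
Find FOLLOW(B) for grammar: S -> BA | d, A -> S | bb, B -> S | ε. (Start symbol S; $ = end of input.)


$ ∈ FOLLOW(S). For each A -> αBβ: add FIRST(β)\{ε} to FOLLOW(B); if β nullable, add FOLLOW(A).
FOLLOW(B) = {b, d}


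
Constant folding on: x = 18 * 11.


18 * 11 = 198 at compile time
Optimized: x = 198


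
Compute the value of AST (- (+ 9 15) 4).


Evaluate inner: (+ 9 15) = 24
Evaluate root: (- 24 4) = 20
Result: 20


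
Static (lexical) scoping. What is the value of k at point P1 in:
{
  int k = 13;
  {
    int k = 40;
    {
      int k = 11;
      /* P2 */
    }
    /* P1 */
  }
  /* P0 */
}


k declared in the same block as P1
k = 40


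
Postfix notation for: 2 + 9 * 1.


* has higher precedence, evaluate 9*1 first
Postfix: 2 9 1 * +


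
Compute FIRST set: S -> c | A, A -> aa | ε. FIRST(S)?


Per alternative of S: FIRST(c) = {c}; FIRST(A) = {a, ε}
FIRST(S) = {a, c, ε}


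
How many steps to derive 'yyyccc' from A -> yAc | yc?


Derivation: A => yAc => yyAcc => yyyccc
Steps: 3


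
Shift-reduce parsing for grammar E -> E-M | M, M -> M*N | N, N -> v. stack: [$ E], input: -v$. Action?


shift '-' to continue E -> E-M
Action: shift


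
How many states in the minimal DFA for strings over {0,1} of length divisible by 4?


Track length mod 4: states 0..3, accept at 0
Minimal DFA: 4 states


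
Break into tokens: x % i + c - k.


Scan left to right, longest-match per lexeme
Tokens: ID(x), OP(%), ID(i), OP(+), ID(c), OP(-), ID(k)


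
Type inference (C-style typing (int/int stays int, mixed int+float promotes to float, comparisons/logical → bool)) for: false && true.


Operand types: bool && bool
Rule: logical operators take bool operands and yield bool
Result type: bool


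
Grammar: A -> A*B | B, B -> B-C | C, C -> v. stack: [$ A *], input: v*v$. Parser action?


no handle ('A*' is not any RHS); shift 'v'
Action: shift


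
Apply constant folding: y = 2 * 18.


2 * 18 = 36 at compile time
Optimized: y = 36


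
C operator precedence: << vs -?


'-' is additive (level 9); '<<' is shift (level 8)
Higher level binds tighter
'-' has higher precedence than '<<'


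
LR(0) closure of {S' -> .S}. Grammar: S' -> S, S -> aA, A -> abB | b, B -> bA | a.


Start: S' -> .S
For each item with dot before a nonterminal B, add B -> .γ for every B-production
Closure: [S' -> .S, S -> .aA]


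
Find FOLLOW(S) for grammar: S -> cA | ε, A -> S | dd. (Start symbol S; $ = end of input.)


$ ∈ FOLLOW(S). For each A -> αBβ: add FIRST(β)\{ε} to FOLLOW(B); if β nullable, add FOLLOW(A).
FOLLOW(S) = {$}


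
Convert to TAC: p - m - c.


Break into single-operator statements:
t1 = p - m
t2 = t1 - c


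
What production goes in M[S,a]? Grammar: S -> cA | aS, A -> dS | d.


For [S, a]: 'a' ∈ FIRST(aS)
Entry: S -> aS


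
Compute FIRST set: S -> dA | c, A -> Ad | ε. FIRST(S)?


Per alternative of S: FIRST(dA) = {d}; FIRST(c) = {c}
FIRST(S) = {c, d}


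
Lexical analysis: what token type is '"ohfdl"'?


Pattern: double-quoted sequence
Type: STRING_LITERAL


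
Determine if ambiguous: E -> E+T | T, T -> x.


precedence layered via separate nonterminal T: deterministic
Unambiguous


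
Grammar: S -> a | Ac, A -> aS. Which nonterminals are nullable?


A nonterminal is nullable iff some alternative derives ε (directly, or every symbol in it is nullable)
Nullable: {}


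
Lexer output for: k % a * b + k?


Scan left to right, longest-match per lexeme
Tokens: ID(k), OP(%), ID(a), OP(*), ID(b), OP(+), ID(k)


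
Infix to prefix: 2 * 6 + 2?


left-to-right (same/higher precedence on left): tree is (+ (* 2 6) 2)
Prefix: + * 2 6 2


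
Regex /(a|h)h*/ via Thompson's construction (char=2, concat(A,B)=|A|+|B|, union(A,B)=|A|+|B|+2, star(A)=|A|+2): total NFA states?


Syntax tree has 3 char leaf(s), 1 union(s), 1 star(s)
chars contribute 3×2 = 6; each union adds +2; each star adds +2
Total: 6 + 2 + 2 = 10 states


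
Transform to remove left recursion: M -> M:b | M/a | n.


Left-recursive alternatives: M:b, M/a; non-recursive: n
Introduce M': M -> nM', M' -> :bM' | /aM' | ε


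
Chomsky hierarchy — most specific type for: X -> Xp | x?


Left-linear: every RHS is a terminal or one nonterminal followed by a terminal
Classification: Type 3 (Regular)


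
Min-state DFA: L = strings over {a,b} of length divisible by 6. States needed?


Track length mod 6: states 0..5, accept at 0
Minimal DFA: 6 states


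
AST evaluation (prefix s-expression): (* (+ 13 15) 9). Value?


Evaluate inner: (+ 13 15) = 28
Evaluate root: (* 28 9) = 252
Result: 252


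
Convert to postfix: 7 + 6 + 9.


Left to right (same or higher precedence on left)
Postfix: 7 6 + 9 +


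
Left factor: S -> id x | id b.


Common prefix: 'id'
Factored: S -> id S', S' -> x | b


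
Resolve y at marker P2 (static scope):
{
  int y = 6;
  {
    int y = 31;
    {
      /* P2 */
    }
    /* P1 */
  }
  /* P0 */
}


P2's block does not declare y; resolves to the enclosing declaration at depth 1
y = 31


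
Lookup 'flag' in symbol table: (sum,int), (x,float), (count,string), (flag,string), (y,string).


Lookup 'flag' → type string


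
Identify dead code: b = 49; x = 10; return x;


b is assigned but never read
Dead: 'b = 49'


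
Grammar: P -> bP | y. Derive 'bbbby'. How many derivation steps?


Derivation: P => bP => bbP => bbbP => bbbbP => bbbby
Steps: 5


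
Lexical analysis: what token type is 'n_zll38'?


Pattern: letter/underscore followed by alphanumerics, not a keyword
Type: IDENTIFIER


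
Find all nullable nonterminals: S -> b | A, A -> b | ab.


A nonterminal is nullable iff some alternative derives ε (directly, or every symbol in it is nullable)
Nullable: {}


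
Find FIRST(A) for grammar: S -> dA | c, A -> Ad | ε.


Per alternative of A: FIRST(Ad) = {d}; FIRST(ε) = {ε}
FIRST(A) = {d, ε}


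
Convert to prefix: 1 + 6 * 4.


'*' binds tighter: tree is (+ 1 (* 6 4))
Prefix: + 1 * 6 4


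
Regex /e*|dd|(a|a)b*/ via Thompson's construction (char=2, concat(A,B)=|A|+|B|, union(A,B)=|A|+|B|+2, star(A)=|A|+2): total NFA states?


Syntax tree has 6 char leaf(s), 3 union(s), 2 star(s)
chars contribute 6×2 = 12; each union adds +2; each star adds +2
Total: 12 + 6 + 4 = 22 states


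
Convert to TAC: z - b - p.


Break into single-operator statements:
t1 = z - b
t2 = t1 - p


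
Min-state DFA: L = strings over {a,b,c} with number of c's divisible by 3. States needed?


Track (count of c) mod 3: states 0..2, accept at 0
Minimal DFA: 3 states


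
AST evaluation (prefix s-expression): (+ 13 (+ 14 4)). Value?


Evaluate inner: (+ 14 4) = 18
Evaluate root: (+ 13 18) = 31
Result: 31


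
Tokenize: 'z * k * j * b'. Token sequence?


Scan left to right, longest-match per lexeme
Tokens: ID(z), OP(*), ID(k), OP(*), ID(j), OP(*), ID(b)


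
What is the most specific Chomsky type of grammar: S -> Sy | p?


Left-linear: every RHS is a terminal or one nonterminal followed by a terminal
Classification: Type 3 (Regular)


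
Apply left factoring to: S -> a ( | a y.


Common prefix: 'a'
Factored: S -> a S', S' -> ( | y


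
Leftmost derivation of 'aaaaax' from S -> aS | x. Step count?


Derivation: S => aS => aaS => aaaS => aaaaS => aaaaaS => aaaaax
Steps: 6


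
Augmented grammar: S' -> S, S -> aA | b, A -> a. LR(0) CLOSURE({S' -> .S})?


Start: S' -> .S
For each item with dot before a nonterminal B, add B -> .γ for every B-production
Closure: [S' -> .S, S -> .aA, S -> .b]


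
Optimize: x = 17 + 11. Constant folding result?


17 + 11 = 28 at compile time
Optimized: x = 28


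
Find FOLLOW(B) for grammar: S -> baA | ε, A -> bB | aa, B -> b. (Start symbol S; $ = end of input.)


$ ∈ FOLLOW(S). For each A -> αBβ: add FIRST(β)\{ε} to FOLLOW(B); if β nullable, add FOLLOW(A).
FOLLOW(B) = {$}


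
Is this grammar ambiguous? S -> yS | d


right-linear, alternatives start with distinct terminals 'y' vs 'd': unique leftmost derivation
Unambiguous


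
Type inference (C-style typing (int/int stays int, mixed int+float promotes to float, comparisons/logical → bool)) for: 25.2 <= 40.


Operand types: float <= int
Rule: comparison yields bool
Result type: bool


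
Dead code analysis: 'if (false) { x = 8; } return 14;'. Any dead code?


condition is constant false, so the whole block is unreachable
Dead: 'if (false) { x = 8; }'


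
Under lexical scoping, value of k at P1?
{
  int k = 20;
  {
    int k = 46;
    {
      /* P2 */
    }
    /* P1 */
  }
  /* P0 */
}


k declared in the same block as P1
k = 46


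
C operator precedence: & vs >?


'>' is relational (level 7); '&' is bitwise AND (level 5)
Higher level binds tighter
'>' has higher precedence than '&'


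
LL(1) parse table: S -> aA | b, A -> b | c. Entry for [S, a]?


For [S, a]: 'a' ∈ FIRST(aA)
Entry: S -> aA


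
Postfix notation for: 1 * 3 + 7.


Left to right (same or higher precedence on left)
Postfix: 1 3 * 7 +


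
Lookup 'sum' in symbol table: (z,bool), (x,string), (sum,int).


Lookup 'sum' → type int


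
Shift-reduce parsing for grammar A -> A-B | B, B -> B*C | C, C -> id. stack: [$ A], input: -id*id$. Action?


shift '-' to continue A -> A-B
Action: shift


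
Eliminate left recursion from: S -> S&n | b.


Left-recursive alternatives: S&n; non-recursive: b
Introduce S': S -> bS', S' -> &nS' | ε


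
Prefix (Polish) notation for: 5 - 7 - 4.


left-to-right (same/higher precedence on left): tree is (- (- 5 7) 4)
Prefix: - - 5 7 4


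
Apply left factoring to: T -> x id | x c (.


Common prefix: 'x'
Factored: T -> x T', T' -> id | c (


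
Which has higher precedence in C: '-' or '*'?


'*' is multiplicative (level 10); '-' is additive (level 9)
Higher level binds tighter
'*' has higher precedence than '-'


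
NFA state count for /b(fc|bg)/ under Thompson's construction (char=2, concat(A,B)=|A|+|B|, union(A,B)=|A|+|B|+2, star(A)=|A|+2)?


Syntax tree has 5 char leaf(s), 1 union(s), 0 star(s)
chars contribute 5×2 = 10; each union adds +2; each star adds +2
Total: 10 + 2 + 0 = 12 states


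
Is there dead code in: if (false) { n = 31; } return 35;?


condition is constant false, so the whole block is unreachable
Dead: 'if (false) { n = 31; }'


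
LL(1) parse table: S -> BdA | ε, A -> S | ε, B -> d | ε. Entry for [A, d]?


For [A, d]: 'd' ∈ FIRST(S)
Entry: A -> S


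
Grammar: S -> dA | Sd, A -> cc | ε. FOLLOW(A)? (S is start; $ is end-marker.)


$ ∈ FOLLOW(S). For each A -> αBβ: add FIRST(β)\{ε} to FOLLOW(B); if β nullable, add FOLLOW(A).
FOLLOW(A) = {$, d}


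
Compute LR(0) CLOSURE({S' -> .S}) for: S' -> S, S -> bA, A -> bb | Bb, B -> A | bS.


Start: S' -> .S
For each item with dot before a nonterminal B, add B -> .γ for every B-production
Closure: [S' -> .S, S -> .bA]


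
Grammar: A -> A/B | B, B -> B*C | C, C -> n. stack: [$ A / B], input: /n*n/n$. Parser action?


handle 'A/B' on top; lookahead ∈ FOLLOW(A) = {/, $}
Action: reduce (A -> A/B)


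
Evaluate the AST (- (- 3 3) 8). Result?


Evaluate inner: (- 3 3) = 0
Evaluate root: (- 0 8) = -8
Result: -8


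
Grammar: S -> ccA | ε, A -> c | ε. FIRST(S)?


Per alternative of S: FIRST(ccA) = {c}; FIRST(ε) = {ε}
FIRST(S) = {c, ε}


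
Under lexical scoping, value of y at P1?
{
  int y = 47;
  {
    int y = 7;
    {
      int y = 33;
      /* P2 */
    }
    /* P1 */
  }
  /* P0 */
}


y declared in the same block as P1
y = 7


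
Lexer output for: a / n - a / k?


Scan left to right, longest-match per lexeme
Tokens: ID(a), OP(/), ID(n), OP(-), ID(a), OP(/), ID(k)


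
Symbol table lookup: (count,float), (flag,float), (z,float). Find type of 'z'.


Lookup 'z' → type float


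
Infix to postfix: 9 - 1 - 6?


Left to right (same or higher precedence on left)
Postfix: 9 1 - 6 -


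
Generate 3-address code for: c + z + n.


Break into single-operator statements:
t1 = c + z
t2 = t1 + n


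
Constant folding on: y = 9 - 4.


9 - 4 = 5 at compile time
Optimized: y = 5


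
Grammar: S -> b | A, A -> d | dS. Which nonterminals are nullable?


A nonterminal is nullable iff some alternative derives ε (directly, or every symbol in it is nullable)
Nullable: {}


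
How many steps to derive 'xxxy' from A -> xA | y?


Derivation: A => xA => xxA => xxxA => xxxy
Steps: 4


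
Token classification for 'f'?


Pattern: letter/underscore followed by alphanumerics, not a keyword
Type: IDENTIFIER


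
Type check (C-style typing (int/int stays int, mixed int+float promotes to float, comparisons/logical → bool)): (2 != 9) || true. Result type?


Operand types: bool || bool
Rule: logical operators take bool operands and yield bool
Result type: bool


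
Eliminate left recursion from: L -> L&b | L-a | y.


Left-recursive alternatives: L&b, L-a; non-recursive: y
Introduce L': L -> yL', L' -> &bL' | -aL' | ε


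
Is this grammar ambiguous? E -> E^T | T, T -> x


precedence layered via separate nonterminal T: deterministic
Unambiguous


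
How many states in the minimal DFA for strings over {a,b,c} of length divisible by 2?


Track length mod 2: states 0..1, accept at 0
Minimal DFA: 2 states


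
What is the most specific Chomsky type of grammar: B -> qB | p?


Right-linear: every RHS is a terminal or a terminal followed by one nonterminal
Classification: Type 3 (Regular)


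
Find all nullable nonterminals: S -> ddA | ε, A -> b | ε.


A nonterminal is nullable iff some alternative derives ε (directly, or every symbol in it is nullable)
Nullable: {A, S}


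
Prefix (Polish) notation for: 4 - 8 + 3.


left-to-right (same/higher precedence on left): tree is (+ (- 4 8) 3)
Prefix: + - 4 8 3


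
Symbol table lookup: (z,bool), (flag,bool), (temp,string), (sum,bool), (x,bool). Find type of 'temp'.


Lookup 'temp' → type string


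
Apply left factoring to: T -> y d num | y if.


Common prefix: 'y'
Factored: T -> y T', T' -> d num | if


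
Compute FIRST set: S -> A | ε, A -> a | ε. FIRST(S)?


Per alternative of S: FIRST(A) = {a, ε}; FIRST(ε) = {ε}
FIRST(S) = {a, ε}


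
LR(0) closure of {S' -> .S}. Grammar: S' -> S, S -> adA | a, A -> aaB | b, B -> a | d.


Start: S' -> .S
For each item with dot before a nonterminal B, add B -> .γ for every B-production
Closure: [S' -> .S, S -> .adA, S -> .a]


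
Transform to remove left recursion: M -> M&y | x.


Left-recursive alternatives: M&y; non-recursive: x
Introduce M': M -> xM', M' -> &yM' | ε


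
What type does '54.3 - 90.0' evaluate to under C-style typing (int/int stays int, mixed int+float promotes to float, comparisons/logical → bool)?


Operand types: float - float
Rule: mixed int/float promotes to float; int/int stays int
Result type: float


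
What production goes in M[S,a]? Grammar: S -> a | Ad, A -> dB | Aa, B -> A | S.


For [S, a]: 'a' ∈ FIRST(a)
Entry: S -> a


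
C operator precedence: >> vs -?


'-' is additive (level 9); '>>' is shift (level 8)
Higher level binds tighter
'-' has higher precedence than '>>'


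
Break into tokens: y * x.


Scan left to right, longest-match per lexeme
Tokens: ID(y), OP(*), ID(x)


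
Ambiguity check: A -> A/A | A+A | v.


'v/v+v' has two parse trees (no precedence encoded between / and +)
Ambiguous


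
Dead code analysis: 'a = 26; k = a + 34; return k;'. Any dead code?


a is read by k's definition; k is returned
No dead code


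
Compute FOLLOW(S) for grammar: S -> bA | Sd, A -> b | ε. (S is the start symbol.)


$ ∈ FOLLOW(S). For each A -> αBβ: add FIRST(β)\{ε} to FOLLOW(B); if β nullable, add FOLLOW(A).
FOLLOW(S) = {$, d}


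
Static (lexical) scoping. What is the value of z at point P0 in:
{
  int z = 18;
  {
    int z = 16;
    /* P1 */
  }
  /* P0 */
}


z declared in the same block as P0
z = 18


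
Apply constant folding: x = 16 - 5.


16 - 5 = 11 at compile time
Optimized: x = 11


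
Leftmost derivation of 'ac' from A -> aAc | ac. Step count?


Derivation: A => ac
Steps: 1


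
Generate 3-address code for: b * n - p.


Break into single-operator statements:
t1 = b * n
t2 = t1 - p


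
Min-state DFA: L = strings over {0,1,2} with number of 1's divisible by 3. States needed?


Track (count of 1) mod 3: states 0..2, accept at 0
Minimal DFA: 3 states


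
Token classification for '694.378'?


Pattern: digits with a decimal point
Type: FLOAT_LITERAL


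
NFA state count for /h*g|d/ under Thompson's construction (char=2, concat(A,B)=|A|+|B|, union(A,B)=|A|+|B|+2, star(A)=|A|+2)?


Syntax tree has 3 char leaf(s), 1 union(s), 1 star(s)
chars contribute 3×2 = 6; each union adds +2; each star adds +2
Total: 6 + 2 + 2 = 10 states


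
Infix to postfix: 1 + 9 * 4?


* has higher precedence, evaluate 9*4 first
Postfix: 1 9 4 * +


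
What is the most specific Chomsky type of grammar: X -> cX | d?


Right-linear: every RHS is a terminal or a terminal followed by one nonterminal
Classification: Type 3 (Regular)


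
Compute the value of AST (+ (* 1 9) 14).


Evaluate inner: (* 1 9) = 9
Evaluate root: (+ 9 14) = 23
Result: 23


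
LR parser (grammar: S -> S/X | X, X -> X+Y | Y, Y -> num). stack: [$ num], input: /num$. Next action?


'num' on top is the handle for Y -> num
Action: reduce (Y -> num)


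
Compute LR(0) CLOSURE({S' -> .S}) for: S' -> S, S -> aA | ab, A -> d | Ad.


Start: S' -> .S
For each item with dot before a nonterminal B, add B -> .γ for every B-production
Closure: [S' -> .S, S -> .aA, S -> .ab]


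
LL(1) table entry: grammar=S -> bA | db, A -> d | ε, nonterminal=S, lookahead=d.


For [S, d]: 'd' ∈ FIRST(db)
Entry: S -> db


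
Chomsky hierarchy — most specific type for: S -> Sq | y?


Left-linear: every RHS is a terminal or one nonterminal followed by a terminal
Classification: Type 3 (Regular)


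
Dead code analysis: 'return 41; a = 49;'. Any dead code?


statement follows a return and is unreachable
Dead: 'a = 49'


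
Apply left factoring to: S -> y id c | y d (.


Common prefix: 'y'
Factored: S -> y S', S' -> id c | d (


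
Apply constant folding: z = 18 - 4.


18 - 4 = 14 at compile time
Optimized: z = 14


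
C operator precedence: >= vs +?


'+' is additive (level 9); '>=' is relational (level 7)
Higher level binds tighter
'+' has higher precedence than '>='


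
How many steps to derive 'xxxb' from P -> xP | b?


Derivation: P => xP => xxP => xxxP => xxxb
Steps: 4


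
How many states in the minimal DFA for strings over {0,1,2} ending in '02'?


Track the longest suffix of input matching a prefix of '02': 3 classes (prefixes of length 0..2)
Minimal DFA: 3 states


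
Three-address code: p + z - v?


Break into single-operator statements:
t1 = p + z
t2 = t1 - v


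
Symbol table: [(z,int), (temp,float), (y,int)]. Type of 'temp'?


Lookup 'temp' → type float


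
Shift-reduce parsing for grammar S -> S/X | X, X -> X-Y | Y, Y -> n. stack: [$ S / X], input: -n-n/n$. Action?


'-' can extend X; shift to build X -> X-Y
Action: shift


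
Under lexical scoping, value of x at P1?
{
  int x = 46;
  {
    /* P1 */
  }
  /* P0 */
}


P1's block does not declare x; resolves to the enclosing declaration at depth 0
x = 46


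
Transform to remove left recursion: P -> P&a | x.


Left-recursive alternatives: P&a; non-recursive: x
Introduce P': P -> xP', P' -> &aP' | ε


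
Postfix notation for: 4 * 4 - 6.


Left to right (same or higher precedence on left)
Postfix: 4 4 * 6 -


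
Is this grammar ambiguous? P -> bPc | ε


balanced b^n…c^n: each string has a unique parse
Unambiguous


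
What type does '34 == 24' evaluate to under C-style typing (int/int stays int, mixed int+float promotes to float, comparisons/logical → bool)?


Operand types: int == int
Rule: comparison yields bool
Result type: bool


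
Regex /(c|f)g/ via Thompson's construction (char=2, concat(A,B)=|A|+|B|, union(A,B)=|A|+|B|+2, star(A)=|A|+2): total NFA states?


Syntax tree has 3 char leaf(s), 1 union(s), 0 star(s)
chars contribute 3×2 = 6; each union adds +2; each star adds +2
Total: 6 + 2 + 0 = 8 states


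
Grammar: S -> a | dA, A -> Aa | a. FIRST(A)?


Per alternative of A: FIRST(Aa) = {a}; FIRST(a) = {a}
FIRST(A) = {a}


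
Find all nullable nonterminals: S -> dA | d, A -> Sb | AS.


A nonterminal is nullable iff some alternative derives ε (directly, or every symbol in it is nullable)
Nullable: {}


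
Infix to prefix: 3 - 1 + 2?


left-to-right (same/higher precedence on left): tree is (+ (- 3 1) 2)
Prefix: + - 3 1 2


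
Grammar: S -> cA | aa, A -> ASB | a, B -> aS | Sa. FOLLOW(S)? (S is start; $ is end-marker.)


$ ∈ FOLLOW(S). For each A -> αBβ: add FIRST(β)\{ε} to FOLLOW(B); if β nullable, add FOLLOW(A).
FOLLOW(S) = {$, a, c}


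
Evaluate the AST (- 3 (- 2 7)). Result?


Evaluate inner: (- 2 7) = -5
Evaluate root: (- 3 -5) = 8
Result: 8


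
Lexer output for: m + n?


Scan left to right, longest-match per lexeme
Tokens: ID(m), OP(+), ID(n)


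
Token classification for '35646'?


Pattern: digits only
Type: INTEGER_LITERAL


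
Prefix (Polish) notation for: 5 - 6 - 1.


left-to-right (same/higher precedence on left): tree is (- (- 5 6) 1)
Prefix: - - 5 6 1


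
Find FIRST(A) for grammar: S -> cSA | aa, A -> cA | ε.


Per alternative of A: FIRST(cA) = {c}; FIRST(ε) = {ε}
FIRST(A) = {c, ε}


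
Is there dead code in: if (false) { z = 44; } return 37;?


condition is constant false, so the whole block is unreachable
Dead: 'if (false) { z = 44; }'


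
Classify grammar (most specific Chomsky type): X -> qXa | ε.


Single nonterminal LHS, but q^n a^n is not regular
Classification: Type 2 (Context-Free)


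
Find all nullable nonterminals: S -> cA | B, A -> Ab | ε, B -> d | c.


A nonterminal is nullable iff some alternative derives ε (directly, or every symbol in it is nullable)
Nullable: {A}


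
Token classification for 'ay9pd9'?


Pattern: letter/underscore followed by alphanumerics, not a keyword
Type: IDENTIFIER


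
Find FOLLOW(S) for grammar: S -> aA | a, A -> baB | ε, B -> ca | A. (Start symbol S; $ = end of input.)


$ ∈ FOLLOW(S). For each A -> αBβ: add FIRST(β)\{ε} to FOLLOW(B); if β nullable, add FOLLOW(A).
FOLLOW(S) = {$}


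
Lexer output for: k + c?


Scan left to right, longest-match per lexeme
Tokens: ID(k), OP(+), ID(c)


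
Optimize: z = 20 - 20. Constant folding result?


20 - 20 = 0 at compile time
Optimized: z = 0


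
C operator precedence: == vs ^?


'==' is equality (level 6); '^' is bitwise XOR (level 4)
Higher level binds tighter
'==' has higher precedence than '^'


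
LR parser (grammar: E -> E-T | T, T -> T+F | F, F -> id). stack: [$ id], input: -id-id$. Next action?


'id' on top is the handle for F -> id
Action: reduce (F -> id)


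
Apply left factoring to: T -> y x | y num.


Common prefix: 'y'
Factored: T -> y T', T' -> x | num


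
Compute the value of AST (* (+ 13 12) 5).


Evaluate inner: (+ 13 12) = 25
Evaluate root: (* 25 5) = 125
Result: 125


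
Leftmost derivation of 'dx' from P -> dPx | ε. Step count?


Derivation: P => dPx => dx
Steps: 2


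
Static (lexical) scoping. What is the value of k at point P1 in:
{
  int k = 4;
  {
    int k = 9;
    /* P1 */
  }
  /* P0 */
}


k declared in the same block as P1
k = 9


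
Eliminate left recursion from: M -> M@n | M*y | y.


Left-recursive alternatives: M@n, M*y; non-recursive: y
Introduce M': M -> yM', M' -> @nM' | *yM' | ε


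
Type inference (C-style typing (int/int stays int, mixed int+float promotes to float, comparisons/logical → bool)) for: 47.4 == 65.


Operand types: float == int
Rule: comparison yields bool
Result type: bool


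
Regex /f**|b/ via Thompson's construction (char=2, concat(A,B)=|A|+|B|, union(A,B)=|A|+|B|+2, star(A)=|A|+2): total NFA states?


Syntax tree has 2 char leaf(s), 1 union(s), 2 star(s)
chars contribute 2×2 = 4; each union adds +2; each star adds +2
Total: 4 + 2 + 4 = 10 states


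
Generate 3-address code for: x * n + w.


Break into single-operator statements:
t1 = x * n
t2 = t1 + w


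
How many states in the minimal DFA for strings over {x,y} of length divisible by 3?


Track length mod 3: states 0..2, accept at 0
Minimal DFA: 3 states


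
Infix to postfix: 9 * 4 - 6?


Left to right (same or higher precedence on left)
Postfix: 9 4 * 6 -


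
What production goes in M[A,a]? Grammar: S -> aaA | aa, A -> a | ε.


For [A, a]: 'a' ∈ FIRST(a)
Entry: A -> a


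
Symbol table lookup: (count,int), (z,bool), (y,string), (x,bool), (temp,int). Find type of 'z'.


Lookup 'z' → type bool


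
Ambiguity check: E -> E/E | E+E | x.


'x/x+x' has two parse trees (no precedence encoded between / and +)
Ambiguous


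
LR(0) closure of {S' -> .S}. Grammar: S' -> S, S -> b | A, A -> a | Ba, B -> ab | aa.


Start: S' -> .S
For each item with dot before a nonterminal B, add B -> .γ for every B-production
Closure: [S' -> .S, S -> .b, S -> .A, A -> .a, A -> .Ba, B -> .ab, B -> .aa]


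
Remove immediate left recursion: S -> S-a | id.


Left-recursive alternatives: S-a; non-recursive: id
Introduce S': S -> idS', S' -> -aS' | ε


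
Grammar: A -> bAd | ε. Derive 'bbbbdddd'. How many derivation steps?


Derivation: A => bAd => bbAdd => bbbAddd => bbbbAdddd => bbbbdddd
Steps: 5


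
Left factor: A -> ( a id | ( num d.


Common prefix: '('
Factored: A -> ( A', A' -> a id | num d


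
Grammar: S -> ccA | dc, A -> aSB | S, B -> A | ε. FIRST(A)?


Per alternative of A: FIRST(aSB) = {a}; FIRST(S) = {c, d}
FIRST(A) = {a, c, d}


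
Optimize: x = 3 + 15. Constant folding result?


3 + 15 = 18 at compile time
Optimized: x = 18


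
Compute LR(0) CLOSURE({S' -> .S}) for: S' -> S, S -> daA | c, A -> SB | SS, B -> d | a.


Start: S' -> .S
For each item with dot before a nonterminal B, add B -> .γ for every B-production
Closure: [S' -> .S, S -> .daA, S -> .c]


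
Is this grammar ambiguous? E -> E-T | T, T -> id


precedence layered via separate nonterminal T: deterministic
Unambiguous


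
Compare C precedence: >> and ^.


'>>' is shift (level 8); '^' is bitwise XOR (level 4)
Higher level binds tighter
'>>' has higher precedence than '^'


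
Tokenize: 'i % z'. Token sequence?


Scan left to right, longest-match per lexeme
Tokens: ID(i), OP(%), ID(z)


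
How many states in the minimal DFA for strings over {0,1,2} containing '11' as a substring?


KMP-style automaton: 2 progress states + 1 absorbing accept = 3
Minimal DFA: 3 states


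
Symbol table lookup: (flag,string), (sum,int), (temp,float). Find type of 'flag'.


Lookup 'flag' → type string


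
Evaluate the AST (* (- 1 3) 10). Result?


Evaluate inner: (- 1 3) = -2
Evaluate root: (* -2 10) = -20
Result: -20


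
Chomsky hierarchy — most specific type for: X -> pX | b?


Right-linear: every RHS is a terminal or a terminal followed by one nonterminal
Classification: Type 3 (Regular)


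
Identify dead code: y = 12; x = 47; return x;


y is assigned but never read
Dead: 'y = 12'


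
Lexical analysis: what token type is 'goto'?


Pattern: reserved word
Type: KEYWORD


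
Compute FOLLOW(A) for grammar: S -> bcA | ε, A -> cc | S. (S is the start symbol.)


$ ∈ FOLLOW(S). For each A -> αBβ: add FIRST(β)\{ε} to FOLLOW(B); if β nullable, add FOLLOW(A).
FOLLOW(A) = {$}


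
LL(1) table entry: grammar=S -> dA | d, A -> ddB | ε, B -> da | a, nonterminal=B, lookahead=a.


For [B, a]: 'a' ∈ FIRST(a)
Entry: B -> a


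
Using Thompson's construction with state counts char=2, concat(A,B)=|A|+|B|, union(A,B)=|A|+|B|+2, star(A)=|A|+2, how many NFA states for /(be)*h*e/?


Syntax tree has 4 char leaf(s), 0 union(s), 2 star(s)
chars contribute 4×2 = 8; each union adds +2; each star adds +2
Total: 8 + 0 + 4 = 12 states


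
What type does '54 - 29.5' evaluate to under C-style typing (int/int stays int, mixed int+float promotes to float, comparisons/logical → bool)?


Operand types: int - float
Rule: mixed int/float promotes to float; int/int stays int
Result type: float


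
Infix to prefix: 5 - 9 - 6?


left-to-right (same/higher precedence on left): tree is (- (- 5 9) 6)
Prefix: - - 5 9 6


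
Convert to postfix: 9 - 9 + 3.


Left to right (same or higher precedence on left)
Postfix: 9 9 - 3 +


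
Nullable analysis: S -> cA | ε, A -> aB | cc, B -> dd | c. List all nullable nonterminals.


A nonterminal is nullable iff some alternative derives ε (directly, or every symbol in it is nullable)
Nullable: {S}


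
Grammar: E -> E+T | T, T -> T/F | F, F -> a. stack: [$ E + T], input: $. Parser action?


handle 'E+T' on top; lookahead ∈ FOLLOW(E) = {+, $}
Action: reduce (E -> E+T)


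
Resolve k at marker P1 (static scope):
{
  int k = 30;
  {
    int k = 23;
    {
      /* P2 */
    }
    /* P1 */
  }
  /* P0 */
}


k declared in the same block as P1
k = 23


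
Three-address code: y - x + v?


Break into single-operator statements:
t1 = y - x
t2 = t1 + v


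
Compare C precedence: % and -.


'%' is multiplicative (level 10); '-' is additive (level 9)
Higher level binds tighter
'%' has higher precedence than '-'


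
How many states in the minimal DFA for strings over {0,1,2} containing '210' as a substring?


KMP-style automaton: 3 progress states + 1 absorbing accept = 4
Minimal DFA: 4 states


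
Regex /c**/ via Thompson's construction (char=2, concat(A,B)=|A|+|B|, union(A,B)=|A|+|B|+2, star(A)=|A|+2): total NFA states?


Syntax tree has 1 char leaf(s), 0 union(s), 2 star(s)
chars contribute 1×2 = 2; each union adds +2; each star adds +2
Total: 2 + 0 + 4 = 6 states


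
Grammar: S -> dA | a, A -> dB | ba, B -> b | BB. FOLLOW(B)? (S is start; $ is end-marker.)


$ ∈ FOLLOW(S). For each A -> αBβ: add FIRST(β)\{ε} to FOLLOW(B); if β nullable, add FOLLOW(A).
FOLLOW(B) = {$, b}


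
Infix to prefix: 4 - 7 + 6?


left-to-right (same/higher precedence on left): tree is (+ (- 4 7) 6)
Prefix: + - 4 7 6


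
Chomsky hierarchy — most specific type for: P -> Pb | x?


Left-linear: every RHS is a terminal or one nonterminal followed by a terminal
Classification: Type 3 (Regular)


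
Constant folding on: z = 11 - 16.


11 - 16 = -5 at compile time
Optimized: z = -5


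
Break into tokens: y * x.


Scan left to right, longest-match per lexeme
Tokens: ID(y), OP(*), ID(x)


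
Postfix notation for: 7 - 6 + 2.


Left to right (same or higher precedence on left)
Postfix: 7 6 - 2 +


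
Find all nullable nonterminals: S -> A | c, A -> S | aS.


A nonterminal is nullable iff some alternative derives ε (directly, or every symbol in it is nullable)
Nullable: {}


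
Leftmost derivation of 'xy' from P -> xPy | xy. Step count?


Derivation: P => xy
Steps: 1


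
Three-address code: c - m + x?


Break into single-operator statements:
t1 = c - m
t2 = t1 + x


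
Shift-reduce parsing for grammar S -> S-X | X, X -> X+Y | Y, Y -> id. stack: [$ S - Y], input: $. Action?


'Y' (not preceded by X+) is the handle for X -> Y
Action: reduce (X -> Y)


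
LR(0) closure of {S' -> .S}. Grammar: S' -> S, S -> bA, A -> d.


Start: S' -> .S
For each item with dot before a nonterminal B, add B -> .γ for every B-production
Closure: [S' -> .S, S -> .bA]


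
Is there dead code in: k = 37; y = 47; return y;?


k is assigned but never read
Dead: 'k = 37'


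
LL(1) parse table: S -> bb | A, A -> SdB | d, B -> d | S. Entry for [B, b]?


For [B, b]: 'b' ∈ FIRST(S)
Entry: B -> S


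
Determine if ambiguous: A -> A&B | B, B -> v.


precedence layered via separate nonterminal B: deterministic
Unambiguous


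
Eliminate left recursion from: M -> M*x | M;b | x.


Left-recursive alternatives: M*x, M;b; non-recursive: x
Introduce M': M -> xM', M' -> *xM' | ;bM' | ε
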